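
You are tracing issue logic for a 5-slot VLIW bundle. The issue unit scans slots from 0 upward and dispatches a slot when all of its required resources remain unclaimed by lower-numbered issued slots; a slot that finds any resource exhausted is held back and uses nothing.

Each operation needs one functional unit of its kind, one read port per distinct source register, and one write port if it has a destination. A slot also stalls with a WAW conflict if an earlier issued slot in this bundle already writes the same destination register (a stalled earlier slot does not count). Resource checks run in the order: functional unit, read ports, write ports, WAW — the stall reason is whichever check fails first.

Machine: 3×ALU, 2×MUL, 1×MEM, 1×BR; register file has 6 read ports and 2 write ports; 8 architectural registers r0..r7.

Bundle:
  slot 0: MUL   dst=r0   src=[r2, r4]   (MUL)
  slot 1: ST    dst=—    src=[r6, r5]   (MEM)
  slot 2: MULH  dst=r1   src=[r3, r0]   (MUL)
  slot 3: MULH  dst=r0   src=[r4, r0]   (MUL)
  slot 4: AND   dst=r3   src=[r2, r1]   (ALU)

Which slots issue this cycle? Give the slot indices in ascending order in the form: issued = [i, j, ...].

issued = [0, 1, 2]

(0) want 1×MUL +2rd +1wr — yes → AL3|MU1|ME1|BR1|rd4|wr1
(1) want 1×MEM +2rd +0wr — yes → AL3|MU1|ME0|BR1|rd2|wr1
(2) want 1×MUL +2rd +1wr — yes → AL3|MU0|ME0|BR1|rd0|wr0
(3) want 1×MUL +2rd +1wr — FU → AL3|MU0|ME0|BR1|rd0|wr0
(4) want 1×ALU +2rd +1wr — RD_PORT → AL3|MU0|ME0|BR1|rd0|wr0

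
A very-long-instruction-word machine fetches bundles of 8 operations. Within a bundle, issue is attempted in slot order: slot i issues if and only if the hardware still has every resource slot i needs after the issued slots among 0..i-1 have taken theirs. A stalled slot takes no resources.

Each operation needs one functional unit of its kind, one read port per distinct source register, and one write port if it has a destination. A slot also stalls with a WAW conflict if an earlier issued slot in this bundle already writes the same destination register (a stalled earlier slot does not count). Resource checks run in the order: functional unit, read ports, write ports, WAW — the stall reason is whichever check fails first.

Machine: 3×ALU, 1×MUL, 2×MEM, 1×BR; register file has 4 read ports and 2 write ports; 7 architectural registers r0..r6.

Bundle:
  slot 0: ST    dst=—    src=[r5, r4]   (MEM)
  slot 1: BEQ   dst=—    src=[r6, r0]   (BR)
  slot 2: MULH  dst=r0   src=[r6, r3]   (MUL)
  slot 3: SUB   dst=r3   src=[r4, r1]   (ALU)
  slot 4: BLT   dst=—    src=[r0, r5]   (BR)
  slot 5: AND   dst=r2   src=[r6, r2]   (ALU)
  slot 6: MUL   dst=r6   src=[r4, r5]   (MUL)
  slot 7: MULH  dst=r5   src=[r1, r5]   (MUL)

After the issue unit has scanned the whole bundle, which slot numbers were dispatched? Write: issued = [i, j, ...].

#0 MEM src=r5,r4 dispatched  <A:3 Mu:1 Ld:1 B:1 rd:2 wr:2>
#1 BR src=r6,r0 dispatched  <A:3 Mu:1 Ld:1 B:0 rd:0 wr:2>
#2 MUL src=r6,r3 held:RD_PORT  <A:3 Mu:1 Ld:1 B:0 rd:0 wr:2>
#3 ALU src=r4,r1 held:RD_PORT  <A:3 Mu:1 Ld:1 B:0 rd:0 wr:2>
#4 BR src=r0,r5 held:FU  <A:3 Mu:1 Ld:1 B:0 rd:0 wr:2>
#5 ALU src=r6,r2 held:RD_PORT  <A:3 Mu:1 Ld:1 B:0 rd:0 wr:2>
#6 MUL src=r4,r5 held:RD_PORT  <A:3 Mu:1 Ld:1 B:0 rd:0 wr:2>
#7 MUL src=r1,r5 held:RD_PORT  <A:3 Mu:1 Ld:1 B:0 rd:0 wr:2>

issued = [0, 1]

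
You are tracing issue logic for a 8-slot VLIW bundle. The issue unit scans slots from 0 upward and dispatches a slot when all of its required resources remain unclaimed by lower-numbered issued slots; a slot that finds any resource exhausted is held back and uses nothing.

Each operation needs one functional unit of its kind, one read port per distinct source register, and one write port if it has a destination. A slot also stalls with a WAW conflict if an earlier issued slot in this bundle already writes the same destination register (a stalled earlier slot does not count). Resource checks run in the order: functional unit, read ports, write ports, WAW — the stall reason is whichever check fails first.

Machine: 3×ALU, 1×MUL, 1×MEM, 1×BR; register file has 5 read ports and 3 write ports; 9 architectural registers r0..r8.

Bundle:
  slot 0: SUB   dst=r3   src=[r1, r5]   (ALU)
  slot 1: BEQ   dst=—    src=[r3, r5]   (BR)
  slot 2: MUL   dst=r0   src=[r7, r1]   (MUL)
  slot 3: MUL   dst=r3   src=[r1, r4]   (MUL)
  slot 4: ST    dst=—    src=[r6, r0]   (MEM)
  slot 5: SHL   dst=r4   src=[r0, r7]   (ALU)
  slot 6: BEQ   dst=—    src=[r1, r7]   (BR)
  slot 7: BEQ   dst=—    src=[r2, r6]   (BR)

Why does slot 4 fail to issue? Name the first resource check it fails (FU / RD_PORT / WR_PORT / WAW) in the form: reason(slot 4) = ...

(0) want 1×ALU +2rd +1wr — yes → AL2|MU1|ME1|BR1|rd3|wr2
(1) want 1×BR +2rd +0wr — yes → AL2|MU1|ME1|BR0|rd1|wr2
(2) want 1×MUL +2rd +1wr — RD_PORT → AL2|MU1|ME1|BR0|rd1|wr2
(3) want 1×MUL +2rd +1wr — RD_PORT → AL2|MU1|ME1|BR0|rd1|wr2
(4) want 1×MEM +2rd +0wr — RD_PORT → AL2|MU1|ME1|BR0|rd1|wr2
(5) want 1×ALU +2rd +1wr — RD_PORT → AL2|MU1|ME1|BR0|rd1|wr2
(6) want 1×BR +2rd +0wr — FU → AL2|MU1|ME1|BR0|rd1|wr2
(7) want 1×BR +2rd +0wr — FU → AL2|MU1|ME1|BR0|rd1|wr2

reason(slot 4) = RD_PORT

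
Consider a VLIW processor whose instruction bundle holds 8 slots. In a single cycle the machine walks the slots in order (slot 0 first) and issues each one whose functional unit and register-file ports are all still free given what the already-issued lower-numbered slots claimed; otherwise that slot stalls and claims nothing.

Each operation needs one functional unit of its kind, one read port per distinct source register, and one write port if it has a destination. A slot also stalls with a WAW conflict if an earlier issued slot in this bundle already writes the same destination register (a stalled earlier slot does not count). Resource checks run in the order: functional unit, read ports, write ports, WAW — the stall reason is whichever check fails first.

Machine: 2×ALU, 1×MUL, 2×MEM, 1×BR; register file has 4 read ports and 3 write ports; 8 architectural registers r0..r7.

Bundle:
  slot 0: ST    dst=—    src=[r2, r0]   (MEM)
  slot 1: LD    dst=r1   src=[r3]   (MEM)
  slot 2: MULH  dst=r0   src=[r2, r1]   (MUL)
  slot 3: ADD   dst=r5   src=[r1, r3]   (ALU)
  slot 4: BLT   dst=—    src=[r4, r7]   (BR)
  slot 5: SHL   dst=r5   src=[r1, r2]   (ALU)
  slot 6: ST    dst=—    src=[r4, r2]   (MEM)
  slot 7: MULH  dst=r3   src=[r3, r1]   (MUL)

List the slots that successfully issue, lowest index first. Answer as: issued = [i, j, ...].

[0] MEM needs rd=2 wr=0: ok; after: ALU=2 MUL=1 MEM=1 BR=1, R=2, W=3
[1] MEM needs rd=1 wr=1: ok; after: ALU=2 MUL=1 MEM=0 BR=1, R=1, W=2
[2] MUL needs rd=2 wr=1: RD_PORT; after: ALU=2 MUL=1 MEM=0 BR=1, R=1, W=2
[3] ALU needs rd=2 wr=1: RD_PORT; after: ALU=2 MUL=1 MEM=0 BR=1, R=1, W=2
[4] BR needs rd=2 wr=0: RD_PORT; after: ALU=2 MUL=1 MEM=0 BR=1, R=1, W=2
[5] ALU needs rd=2 wr=1: RD_PORT; after: ALU=2 MUL=1 MEM=0 BR=1, R=1, W=2
[6] MEM needs rd=2 wr=0: FU; after: ALU=2 MUL=1 MEM=0 BR=1, R=1, W=2
[7] MUL needs rd=2 wr=1: RD_PORT; after: ALU=2 MUL=1 MEM=0 BR=1, R=1, W=2

issued = [0, 1]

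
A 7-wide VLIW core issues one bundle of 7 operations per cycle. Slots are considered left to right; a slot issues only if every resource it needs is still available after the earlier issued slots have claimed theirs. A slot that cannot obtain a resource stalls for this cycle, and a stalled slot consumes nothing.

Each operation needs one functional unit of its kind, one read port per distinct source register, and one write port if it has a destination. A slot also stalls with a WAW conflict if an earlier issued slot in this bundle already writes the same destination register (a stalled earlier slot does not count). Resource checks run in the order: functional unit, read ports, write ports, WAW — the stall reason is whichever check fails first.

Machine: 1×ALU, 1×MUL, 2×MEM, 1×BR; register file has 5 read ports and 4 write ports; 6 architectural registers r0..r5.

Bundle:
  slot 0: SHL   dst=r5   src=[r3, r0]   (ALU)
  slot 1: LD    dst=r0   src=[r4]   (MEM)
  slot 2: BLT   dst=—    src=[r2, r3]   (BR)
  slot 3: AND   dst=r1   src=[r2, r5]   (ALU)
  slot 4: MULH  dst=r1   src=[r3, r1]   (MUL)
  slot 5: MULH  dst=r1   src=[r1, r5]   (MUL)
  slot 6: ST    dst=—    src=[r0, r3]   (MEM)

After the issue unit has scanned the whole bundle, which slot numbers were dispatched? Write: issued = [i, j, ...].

issued = [0, 1, 2]

slot 0 (ALU): ISSUE — free A0,Mu1,Ld2,B1 rp3 wp3
slot 1 (MEM): ISSUE — free A0,Mu1,Ld1,B1 rp2 wp2
slot 2 (BR): ISSUE — free A0,Mu1,Ld1,B0 rp0 wp2
slot 3 (ALU): stall FU — free A0,Mu1,Ld1,B0 rp0 wp2
slot 4 (MUL): stall RD_PORT — free A0,Mu1,Ld1,B0 rp0 wp2
slot 5 (MUL): stall RD_PORT — free A0,Mu1,Ld1,B0 rp0 wp2
slot 6 (MEM): stall RD_PORT — free A0,Mu1,Ld1,B0 rp0 wp2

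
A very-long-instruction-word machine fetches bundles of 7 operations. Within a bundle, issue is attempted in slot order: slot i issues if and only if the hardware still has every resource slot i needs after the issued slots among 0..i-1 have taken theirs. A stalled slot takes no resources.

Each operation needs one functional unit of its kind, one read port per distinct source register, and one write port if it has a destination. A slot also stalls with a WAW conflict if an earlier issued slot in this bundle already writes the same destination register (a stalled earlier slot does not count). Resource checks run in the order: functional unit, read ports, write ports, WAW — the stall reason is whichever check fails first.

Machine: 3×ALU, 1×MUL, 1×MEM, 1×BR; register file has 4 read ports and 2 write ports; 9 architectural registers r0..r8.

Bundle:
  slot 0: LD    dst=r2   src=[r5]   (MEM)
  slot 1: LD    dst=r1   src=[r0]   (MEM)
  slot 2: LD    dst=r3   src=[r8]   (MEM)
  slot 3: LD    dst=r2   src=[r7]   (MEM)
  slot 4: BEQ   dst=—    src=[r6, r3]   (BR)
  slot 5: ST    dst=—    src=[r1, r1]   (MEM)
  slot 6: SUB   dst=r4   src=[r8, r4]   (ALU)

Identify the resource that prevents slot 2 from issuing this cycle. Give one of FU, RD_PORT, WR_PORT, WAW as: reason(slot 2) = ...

reason(slot 2) = FU

slot 0 (MEM): ISSUE — free A3,Mu1,Ld0,B1 rp3 wp1
slot 1 (MEM): stall FU — free A3,Mu1,Ld0,B1 rp3 wp1
slot 2 (MEM): stall FU — free A3,Mu1,Ld0,B1 rp3 wp1
slot 3 (MEM): stall FU — free A3,Mu1,Ld0,B1 rp3 wp1
slot 4 (BR): ISSUE — free A3,Mu1,Ld0,B0 rp1 wp1
slot 5 (MEM): stall FU — free A3,Mu1,Ld0,B0 rp1 wp1
slot 6 (ALU): stall RD_PORT — free A3,Mu1,Ld0,B0 rp1 wp1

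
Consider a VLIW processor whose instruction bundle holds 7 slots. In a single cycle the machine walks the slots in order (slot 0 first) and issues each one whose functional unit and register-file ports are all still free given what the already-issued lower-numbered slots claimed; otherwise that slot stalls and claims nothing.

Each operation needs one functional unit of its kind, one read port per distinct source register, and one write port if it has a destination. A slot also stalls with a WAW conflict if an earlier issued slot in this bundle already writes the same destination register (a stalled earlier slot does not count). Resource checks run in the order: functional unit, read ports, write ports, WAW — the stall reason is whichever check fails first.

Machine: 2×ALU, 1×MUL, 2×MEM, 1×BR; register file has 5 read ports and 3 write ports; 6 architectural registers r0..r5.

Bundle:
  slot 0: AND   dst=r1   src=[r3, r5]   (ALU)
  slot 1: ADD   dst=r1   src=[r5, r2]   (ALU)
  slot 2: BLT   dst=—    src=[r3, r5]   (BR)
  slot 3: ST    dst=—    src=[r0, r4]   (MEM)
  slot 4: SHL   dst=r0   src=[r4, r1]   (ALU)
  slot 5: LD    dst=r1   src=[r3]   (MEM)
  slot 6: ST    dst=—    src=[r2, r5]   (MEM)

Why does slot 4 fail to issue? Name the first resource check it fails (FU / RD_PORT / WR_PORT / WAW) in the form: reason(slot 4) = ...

reason(slot 4) = RD_PORT

slot 0 (ALU): ISSUE — free A1,Mu1,Ld2,B1 rp3 wp2
slot 1 (ALU): stall WAW — free A1,Mu1,Ld2,B1 rp3 wp2
slot 2 (BR): ISSUE — free A1,Mu1,Ld2,B0 rp1 wp2
slot 3 (MEM): stall RD_PORT — free A1,Mu1,Ld2,B0 rp1 wp2
slot 4 (ALU): stall RD_PORT — free A1,Mu1,Ld2,B0 rp1 wp2
slot 5 (MEM): stall WAW — free A1,Mu1,Ld2,B0 rp1 wp2
slot 6 (MEM): stall RD_PORT — free A1,Mu1,Ld2,B0 rp1 wp2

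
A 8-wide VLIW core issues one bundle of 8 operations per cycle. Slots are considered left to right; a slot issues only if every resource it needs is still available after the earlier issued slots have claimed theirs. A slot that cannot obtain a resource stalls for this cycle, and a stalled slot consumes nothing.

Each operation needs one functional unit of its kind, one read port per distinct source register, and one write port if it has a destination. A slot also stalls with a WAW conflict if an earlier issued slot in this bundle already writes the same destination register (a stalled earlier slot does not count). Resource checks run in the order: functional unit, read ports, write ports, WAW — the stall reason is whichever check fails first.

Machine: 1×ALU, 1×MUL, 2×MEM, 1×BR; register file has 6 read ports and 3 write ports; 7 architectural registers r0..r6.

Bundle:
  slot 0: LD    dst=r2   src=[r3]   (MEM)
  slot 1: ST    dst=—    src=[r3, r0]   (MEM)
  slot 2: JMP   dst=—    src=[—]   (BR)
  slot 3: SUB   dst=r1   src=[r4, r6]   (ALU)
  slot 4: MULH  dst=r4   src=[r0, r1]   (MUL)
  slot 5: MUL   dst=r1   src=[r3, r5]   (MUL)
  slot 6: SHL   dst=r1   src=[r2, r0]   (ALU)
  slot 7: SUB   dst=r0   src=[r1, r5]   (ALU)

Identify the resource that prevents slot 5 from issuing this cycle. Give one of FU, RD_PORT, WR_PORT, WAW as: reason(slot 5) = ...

reason(slot 5) = RD_PORT

slot 0 (MEM): ISSUE — free A1,Mu1,Ld1,B1 rp5 wp2
slot 1 (MEM): ISSUE — free A1,Mu1,Ld0,B1 rp3 wp2
slot 2 (BR): ISSUE — free A1,Mu1,Ld0,B0 rp3 wp2
slot 3 (ALU): ISSUE — free A0,Mu1,Ld0,B0 rp1 wp1
slot 4 (MUL): stall RD_PORT — free A0,Mu1,Ld0,B0 rp1 wp1
slot 5 (MUL): stall RD_PORT — free A0,Mu1,Ld0,B0 rp1 wp1
slot 6 (ALU): stall FU — free A0,Mu1,Ld0,B0 rp1 wp1
slot 7 (ALU): stall FU — free A0,Mu1,Ld0,B0 rp1 wp1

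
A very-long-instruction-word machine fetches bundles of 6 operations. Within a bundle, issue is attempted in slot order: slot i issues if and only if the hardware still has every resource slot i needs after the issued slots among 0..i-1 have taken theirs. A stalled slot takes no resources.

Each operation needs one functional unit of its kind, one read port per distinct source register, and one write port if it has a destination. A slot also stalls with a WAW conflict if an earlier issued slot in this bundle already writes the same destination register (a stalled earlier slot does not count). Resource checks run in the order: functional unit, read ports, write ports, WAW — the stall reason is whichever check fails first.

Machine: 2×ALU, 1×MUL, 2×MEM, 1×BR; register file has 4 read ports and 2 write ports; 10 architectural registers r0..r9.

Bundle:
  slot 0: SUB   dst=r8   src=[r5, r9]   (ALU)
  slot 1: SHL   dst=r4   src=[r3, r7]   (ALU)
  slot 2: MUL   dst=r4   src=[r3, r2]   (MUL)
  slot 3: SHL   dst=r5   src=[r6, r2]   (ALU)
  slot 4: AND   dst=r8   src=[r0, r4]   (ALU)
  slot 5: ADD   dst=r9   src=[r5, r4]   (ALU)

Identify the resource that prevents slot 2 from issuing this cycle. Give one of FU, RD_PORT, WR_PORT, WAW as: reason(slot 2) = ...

reason(slot 2) = RD_PORT

(0) want 1×ALU +2rd +1wr — yes → AL1|MU1|ME2|BR1|rd2|wr1
(1) want 1×ALU +2rd +1wr — yes → AL0|MU1|ME2|BR1|rd0|wr0
(2) want 1×MUL +2rd +1wr — RD_PORT → AL0|MU1|ME2|BR1|rd0|wr0
(3) want 1×ALU +2rd +1wr — FU → AL0|MU1|ME2|BR1|rd0|wr0
(4) want 1×ALU +2rd +1wr — FU → AL0|MU1|ME2|BR1|rd0|wr0
(5) want 1×ALU +2rd +1wr — FU → AL0|MU1|ME2|BR1|rd0|wr0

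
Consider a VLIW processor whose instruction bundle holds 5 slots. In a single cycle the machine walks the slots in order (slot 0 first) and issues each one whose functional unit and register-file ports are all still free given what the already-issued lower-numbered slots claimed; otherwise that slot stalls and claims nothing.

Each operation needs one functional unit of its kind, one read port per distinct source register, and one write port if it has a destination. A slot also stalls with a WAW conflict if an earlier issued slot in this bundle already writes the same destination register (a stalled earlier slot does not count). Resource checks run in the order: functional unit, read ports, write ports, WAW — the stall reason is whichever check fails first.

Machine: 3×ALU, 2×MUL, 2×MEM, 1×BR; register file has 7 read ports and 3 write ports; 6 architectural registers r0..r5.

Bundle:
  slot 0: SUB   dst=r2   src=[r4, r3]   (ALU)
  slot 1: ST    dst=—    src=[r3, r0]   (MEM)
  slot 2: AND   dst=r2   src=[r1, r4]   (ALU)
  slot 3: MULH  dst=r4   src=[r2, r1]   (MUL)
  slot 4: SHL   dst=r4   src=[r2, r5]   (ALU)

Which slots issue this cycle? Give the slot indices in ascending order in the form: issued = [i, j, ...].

issued = [0, 1, 3]

  0. ALU→r2 ⇒ go  {2A/2Mu/2Ld/1B | 5r 2w}
  1. MEM ⇒ go  {2A/2Mu/1Ld/1B | 3r 2w}
  2. ALU→r2 ⇒ no(WAW)  {2A/2Mu/1Ld/1B | 3r 2w}
  3. MUL→r4 ⇒ go  {2A/1Mu/1Ld/1B | 1r 1w}
  4. ALU→r4 ⇒ no(RD_PORT)  {2A/1Mu/1Ld/1B | 1r 1w}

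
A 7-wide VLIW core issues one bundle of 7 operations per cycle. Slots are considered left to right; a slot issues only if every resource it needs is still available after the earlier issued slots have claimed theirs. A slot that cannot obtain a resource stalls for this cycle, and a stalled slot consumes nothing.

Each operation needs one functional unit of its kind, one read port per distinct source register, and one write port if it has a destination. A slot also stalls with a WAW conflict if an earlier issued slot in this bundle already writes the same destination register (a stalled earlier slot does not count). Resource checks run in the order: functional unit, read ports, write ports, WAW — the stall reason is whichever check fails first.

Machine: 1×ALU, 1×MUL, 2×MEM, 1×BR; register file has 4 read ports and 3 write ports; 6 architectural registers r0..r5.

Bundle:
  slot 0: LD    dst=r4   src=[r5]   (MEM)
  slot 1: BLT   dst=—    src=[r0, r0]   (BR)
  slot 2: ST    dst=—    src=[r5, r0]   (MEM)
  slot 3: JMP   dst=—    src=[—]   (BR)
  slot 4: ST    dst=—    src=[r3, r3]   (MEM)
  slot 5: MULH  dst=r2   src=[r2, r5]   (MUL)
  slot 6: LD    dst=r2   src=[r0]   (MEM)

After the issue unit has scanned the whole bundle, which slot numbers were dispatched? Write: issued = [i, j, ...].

issued = [0, 1, 2]

[0] MEM needs rd=1 wr=1: ok; after: ALU=1 MUL=1 MEM=1 BR=1, R=3, W=2
[1] BR needs rd=1 wr=0: ok; after: ALU=1 MUL=1 MEM=1 BR=0, R=2, W=2
[2] MEM needs rd=2 wr=0: ok; after: ALU=1 MUL=1 MEM=0 BR=0, R=0, W=2
[3] BR needs rd=0 wr=0: FU; after: ALU=1 MUL=1 MEM=0 BR=0, R=0, W=2
[4] MEM needs rd=1 wr=0: FU; after: ALU=1 MUL=1 MEM=0 BR=0, R=0, W=2
[5] MUL needs rd=2 wr=1: RD_PORT; after: ALU=1 MUL=1 MEM=0 BR=0, R=0, W=2
[6] MEM needs rd=1 wr=1: FU; after: ALU=1 MUL=1 MEM=0 BR=0, R=0, W=2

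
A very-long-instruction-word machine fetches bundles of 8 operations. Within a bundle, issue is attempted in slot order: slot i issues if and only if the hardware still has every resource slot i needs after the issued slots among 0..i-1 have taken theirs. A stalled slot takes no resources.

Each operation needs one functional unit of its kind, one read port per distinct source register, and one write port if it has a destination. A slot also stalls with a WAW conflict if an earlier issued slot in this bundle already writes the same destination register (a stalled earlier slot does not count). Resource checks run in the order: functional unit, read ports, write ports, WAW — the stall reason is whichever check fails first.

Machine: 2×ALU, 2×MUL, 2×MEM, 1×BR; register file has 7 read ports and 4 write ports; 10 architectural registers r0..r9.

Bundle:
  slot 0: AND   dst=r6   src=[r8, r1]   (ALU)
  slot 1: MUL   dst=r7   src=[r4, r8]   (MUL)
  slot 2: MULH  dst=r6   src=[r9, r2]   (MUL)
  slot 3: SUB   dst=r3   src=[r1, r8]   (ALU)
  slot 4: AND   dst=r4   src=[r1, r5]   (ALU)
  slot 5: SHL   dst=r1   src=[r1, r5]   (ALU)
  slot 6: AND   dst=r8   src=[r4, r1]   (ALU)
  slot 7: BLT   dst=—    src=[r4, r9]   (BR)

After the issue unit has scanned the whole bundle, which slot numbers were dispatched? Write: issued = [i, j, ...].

(0) want 1×ALU +2rd +1wr — yes → AL1|MU2|ME2|BR1|rd5|wr3
(1) want 1×MUL +2rd +1wr — yes → AL1|MU1|ME2|BR1|rd3|wr2
(2) want 1×MUL +2rd +1wr — WAW → AL1|MU1|ME2|BR1|rd3|wr2
(3) want 1×ALU +2rd +1wr — yes → AL0|MU1|ME2|BR1|rd1|wr1
(4) want 1×ALU +2rd +1wr — FU → AL0|MU1|ME2|BR1|rd1|wr1
(5) want 1×ALU +2rd +1wr — FU → AL0|MU1|ME2|BR1|rd1|wr1
(6) want 1×ALU +2rd +1wr — FU → AL0|MU1|ME2|BR1|rd1|wr1
(7) want 1×BR +2rd +0wr — RD_PORT → AL0|MU1|ME2|BR1|rd1|wr1

issued = [0, 1, 3]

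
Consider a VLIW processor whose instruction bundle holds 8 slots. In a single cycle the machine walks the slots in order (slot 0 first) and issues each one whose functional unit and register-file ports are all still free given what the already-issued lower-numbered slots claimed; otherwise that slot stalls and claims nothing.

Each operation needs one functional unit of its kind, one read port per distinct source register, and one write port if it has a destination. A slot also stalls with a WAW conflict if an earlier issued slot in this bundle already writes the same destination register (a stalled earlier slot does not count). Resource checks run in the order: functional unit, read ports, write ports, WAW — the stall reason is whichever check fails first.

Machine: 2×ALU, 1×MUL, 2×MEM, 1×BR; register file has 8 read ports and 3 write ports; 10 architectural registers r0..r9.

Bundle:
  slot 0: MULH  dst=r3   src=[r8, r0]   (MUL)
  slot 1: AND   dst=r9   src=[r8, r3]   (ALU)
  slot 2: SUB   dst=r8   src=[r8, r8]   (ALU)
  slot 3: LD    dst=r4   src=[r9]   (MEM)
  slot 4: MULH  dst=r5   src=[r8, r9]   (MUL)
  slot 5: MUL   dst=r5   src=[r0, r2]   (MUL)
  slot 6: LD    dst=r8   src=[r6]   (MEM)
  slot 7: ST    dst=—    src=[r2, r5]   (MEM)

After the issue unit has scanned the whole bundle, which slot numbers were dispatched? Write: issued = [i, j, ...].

issued = [0, 1, 2, 7]

[0] MUL needs rd=2 wr=1: ok; after: ALU=2 MUL=0 MEM=2 BR=1, R=6, W=2
[1] ALU needs rd=2 wr=1: ok; after: ALU=1 MUL=0 MEM=2 BR=1, R=4, W=1
[2] ALU needs rd=1 wr=1: ok; after: ALU=0 MUL=0 MEM=2 BR=1, R=3, W=0
[3] MEM needs rd=1 wr=1: WR_PORT; after: ALU=0 MUL=0 MEM=2 BR=1, R=3, W=0
[4] MUL needs rd=2 wr=1: FU; after: ALU=0 MUL=0 MEM=2 BR=1, R=3, W=0
[5] MUL needs rd=2 wr=1: FU; after: ALU=0 MUL=0 MEM=2 BR=1, R=3, W=0
[6] MEM needs rd=1 wr=1: WR_PORT; after: ALU=0 MUL=0 MEM=2 BR=1, R=3, W=0
[7] MEM needs rd=2 wr=0: ok; after: ALU=0 MUL=0 MEM=1 BR=1, R=1, W=0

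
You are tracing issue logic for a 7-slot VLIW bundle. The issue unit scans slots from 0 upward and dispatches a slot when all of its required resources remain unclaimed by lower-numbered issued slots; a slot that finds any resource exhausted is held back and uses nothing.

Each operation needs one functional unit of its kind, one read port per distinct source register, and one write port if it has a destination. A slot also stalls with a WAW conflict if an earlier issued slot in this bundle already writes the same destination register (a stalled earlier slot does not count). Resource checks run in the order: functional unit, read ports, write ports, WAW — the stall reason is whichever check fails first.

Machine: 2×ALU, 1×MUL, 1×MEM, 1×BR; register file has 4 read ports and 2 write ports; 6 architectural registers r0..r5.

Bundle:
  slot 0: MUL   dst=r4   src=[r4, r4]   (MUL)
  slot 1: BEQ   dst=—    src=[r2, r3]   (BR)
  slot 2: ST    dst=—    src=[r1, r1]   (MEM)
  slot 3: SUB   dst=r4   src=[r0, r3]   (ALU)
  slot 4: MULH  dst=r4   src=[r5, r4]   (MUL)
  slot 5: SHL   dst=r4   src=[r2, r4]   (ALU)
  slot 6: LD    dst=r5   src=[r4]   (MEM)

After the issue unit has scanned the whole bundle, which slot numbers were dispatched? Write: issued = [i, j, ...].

issued = [0, 1, 2]

  0. MUL→r4 ⇒ go  {2A/0Mu/1Ld/1B | 3r 1w}
  1. BR ⇒ go  {2A/0Mu/1Ld/0B | 1r 1w}
  2. MEM ⇒ go  {2A/0Mu/0Ld/0B | 0r 1w}
  3. ALU→r4 ⇒ no(RD_PORT)  {2A/0Mu/0Ld/0B | 0r 1w}
  4. MUL→r4 ⇒ no(FU)  {2A/0Mu/0Ld/0B | 0r 1w}
  5. ALU→r4 ⇒ no(RD_PORT)  {2A/0Mu/0Ld/0B | 0r 1w}
  6. MEM→r5 ⇒ no(FU)  {2A/0Mu/0Ld/0B | 0r 1w}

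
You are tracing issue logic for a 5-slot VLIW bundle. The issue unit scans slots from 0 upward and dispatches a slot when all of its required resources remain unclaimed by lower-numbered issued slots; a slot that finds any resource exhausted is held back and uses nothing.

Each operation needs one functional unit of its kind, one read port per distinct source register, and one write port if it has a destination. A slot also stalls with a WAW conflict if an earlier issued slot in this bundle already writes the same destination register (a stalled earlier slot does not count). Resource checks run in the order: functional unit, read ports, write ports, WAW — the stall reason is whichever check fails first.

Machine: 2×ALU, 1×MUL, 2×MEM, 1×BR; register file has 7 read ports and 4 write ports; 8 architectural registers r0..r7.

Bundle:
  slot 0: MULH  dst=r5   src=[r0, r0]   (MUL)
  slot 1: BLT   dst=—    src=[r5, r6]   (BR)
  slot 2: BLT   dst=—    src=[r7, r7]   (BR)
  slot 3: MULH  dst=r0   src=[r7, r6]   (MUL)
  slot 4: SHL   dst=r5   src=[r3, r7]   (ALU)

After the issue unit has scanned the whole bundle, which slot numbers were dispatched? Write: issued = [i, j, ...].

issued = [0, 1]

#0 MUL src=r0,r0 dispatched  <A:2 Mu:0 Ld:2 B:1 rd:6 wr:3>
#1 BR src=r5,r6 dispatched  <A:2 Mu:0 Ld:2 B:0 rd:4 wr:3>
#2 BR src=r7,r7 held:FU  <A:2 Mu:0 Ld:2 B:0 rd:4 wr:3>
#3 MUL src=r7,r6 held:FU  <A:2 Mu:0 Ld:2 B:0 rd:4 wr:3>
#4 ALU src=r3,r7 held:WAW  <A:2 Mu:0 Ld:2 B:0 rd:4 wr:3>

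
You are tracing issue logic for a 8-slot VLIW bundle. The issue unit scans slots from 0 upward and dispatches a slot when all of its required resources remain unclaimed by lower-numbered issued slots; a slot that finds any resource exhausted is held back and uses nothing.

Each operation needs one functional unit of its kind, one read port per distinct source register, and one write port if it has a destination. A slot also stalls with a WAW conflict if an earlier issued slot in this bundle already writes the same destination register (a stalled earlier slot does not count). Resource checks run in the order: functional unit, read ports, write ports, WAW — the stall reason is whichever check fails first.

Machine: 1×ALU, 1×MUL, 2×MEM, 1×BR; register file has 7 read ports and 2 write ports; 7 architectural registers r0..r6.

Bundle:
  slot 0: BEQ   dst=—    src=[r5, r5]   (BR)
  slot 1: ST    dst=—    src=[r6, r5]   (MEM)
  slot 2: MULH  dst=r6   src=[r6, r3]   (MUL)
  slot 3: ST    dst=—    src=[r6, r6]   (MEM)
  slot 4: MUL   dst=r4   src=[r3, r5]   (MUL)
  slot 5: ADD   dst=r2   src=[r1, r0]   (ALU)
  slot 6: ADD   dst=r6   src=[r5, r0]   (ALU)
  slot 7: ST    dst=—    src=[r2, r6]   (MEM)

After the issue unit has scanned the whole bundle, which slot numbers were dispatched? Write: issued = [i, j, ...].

slot 0 (BR): ISSUE — free A1,Mu1,Ld2,B0 rp6 wp2
slot 1 (MEM): ISSUE — free A1,Mu1,Ld1,B0 rp4 wp2
slot 2 (MUL): ISSUE — free A1,Mu0,Ld1,B0 rp2 wp1
slot 3 (MEM): ISSUE — free A1,Mu0,Ld0,B0 rp1 wp1
slot 4 (MUL): stall FU — free A1,Mu0,Ld0,B0 rp1 wp1
slot 5 (ALU): stall RD_PORT — free A1,Mu0,Ld0,B0 rp1 wp1
slot 6 (ALU): stall RD_PORT — free A1,Mu0,Ld0,B0 rp1 wp1
slot 7 (MEM): stall FU — free A1,Mu0,Ld0,B0 rp1 wp1

issued = [0, 1, 2, 3]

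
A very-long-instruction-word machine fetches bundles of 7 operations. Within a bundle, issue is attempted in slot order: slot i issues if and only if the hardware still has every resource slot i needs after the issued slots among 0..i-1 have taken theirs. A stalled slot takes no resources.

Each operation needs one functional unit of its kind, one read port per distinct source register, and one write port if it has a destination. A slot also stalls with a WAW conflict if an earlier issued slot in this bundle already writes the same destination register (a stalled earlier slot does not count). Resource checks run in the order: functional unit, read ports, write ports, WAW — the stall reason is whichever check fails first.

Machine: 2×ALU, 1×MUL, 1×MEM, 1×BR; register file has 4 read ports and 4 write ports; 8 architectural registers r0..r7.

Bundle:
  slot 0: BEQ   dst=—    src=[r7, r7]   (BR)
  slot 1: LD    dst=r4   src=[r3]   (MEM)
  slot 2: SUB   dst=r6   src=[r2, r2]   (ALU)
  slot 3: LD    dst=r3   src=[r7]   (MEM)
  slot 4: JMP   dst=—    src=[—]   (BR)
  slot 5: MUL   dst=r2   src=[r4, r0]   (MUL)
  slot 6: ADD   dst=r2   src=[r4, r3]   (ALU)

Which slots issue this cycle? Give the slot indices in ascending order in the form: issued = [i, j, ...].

issued = [0, 1, 2]

[0] BR needs rd=1 wr=0: ok; after: ALU=2 MUL=1 MEM=1 BR=0, R=3, W=4
[1] MEM needs rd=1 wr=1: ok; after: ALU=2 MUL=1 MEM=0 BR=0, R=2, W=3
[2] ALU needs rd=1 wr=1: ok; after: ALU=1 MUL=1 MEM=0 BR=0, R=1, W=2
[3] MEM needs rd=1 wr=1: FU; after: ALU=1 MUL=1 MEM=0 BR=0, R=1, W=2
[4] BR needs rd=0 wr=0: FU; after: ALU=1 MUL=1 MEM=0 BR=0, R=1, W=2
[5] MUL needs rd=2 wr=1: RD_PORT; after: ALU=1 MUL=1 MEM=0 BR=0, R=1, W=2
[6] ALU needs rd=2 wr=1: RD_PORT; after: ALU=1 MUL=1 MEM=0 BR=0, R=1, W=2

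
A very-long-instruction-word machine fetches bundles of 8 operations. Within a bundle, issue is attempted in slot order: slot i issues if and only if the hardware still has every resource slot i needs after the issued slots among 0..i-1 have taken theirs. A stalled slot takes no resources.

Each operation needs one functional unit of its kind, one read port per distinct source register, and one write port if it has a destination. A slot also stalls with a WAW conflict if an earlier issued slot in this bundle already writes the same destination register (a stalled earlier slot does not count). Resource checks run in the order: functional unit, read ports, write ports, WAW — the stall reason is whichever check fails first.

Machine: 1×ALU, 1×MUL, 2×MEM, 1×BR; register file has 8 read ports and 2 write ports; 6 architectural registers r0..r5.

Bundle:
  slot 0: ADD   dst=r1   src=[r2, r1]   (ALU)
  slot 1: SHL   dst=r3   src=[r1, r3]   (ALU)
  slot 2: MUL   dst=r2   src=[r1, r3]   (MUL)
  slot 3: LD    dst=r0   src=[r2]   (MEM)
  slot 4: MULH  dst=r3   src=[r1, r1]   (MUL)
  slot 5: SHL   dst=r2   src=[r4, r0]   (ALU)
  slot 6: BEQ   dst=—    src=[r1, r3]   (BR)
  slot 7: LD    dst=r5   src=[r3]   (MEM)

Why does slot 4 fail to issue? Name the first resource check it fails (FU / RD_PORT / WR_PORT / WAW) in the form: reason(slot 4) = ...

slot 0 (ALU): ISSUE — free A0,Mu1,Ld2,B1 rp6 wp1
slot 1 (ALU): stall FU — free A0,Mu1,Ld2,B1 rp6 wp1
slot 2 (MUL): ISSUE — free A0,Mu0,Ld2,B1 rp4 wp0
slot 3 (MEM): stall WR_PORT — free A0,Mu0,Ld2,B1 rp4 wp0
slot 4 (MUL): stall FU — free A0,Mu0,Ld2,B1 rp4 wp0
slot 5 (ALU): stall FU — free A0,Mu0,Ld2,B1 rp4 wp0
slot 6 (BR): ISSUE — free A0,Mu0,Ld2,B0 rp2 wp0
slot 7 (MEM): stall WR_PORT — free A0,Mu0,Ld2,B0 rp2 wp0

reason(slot 4) = FU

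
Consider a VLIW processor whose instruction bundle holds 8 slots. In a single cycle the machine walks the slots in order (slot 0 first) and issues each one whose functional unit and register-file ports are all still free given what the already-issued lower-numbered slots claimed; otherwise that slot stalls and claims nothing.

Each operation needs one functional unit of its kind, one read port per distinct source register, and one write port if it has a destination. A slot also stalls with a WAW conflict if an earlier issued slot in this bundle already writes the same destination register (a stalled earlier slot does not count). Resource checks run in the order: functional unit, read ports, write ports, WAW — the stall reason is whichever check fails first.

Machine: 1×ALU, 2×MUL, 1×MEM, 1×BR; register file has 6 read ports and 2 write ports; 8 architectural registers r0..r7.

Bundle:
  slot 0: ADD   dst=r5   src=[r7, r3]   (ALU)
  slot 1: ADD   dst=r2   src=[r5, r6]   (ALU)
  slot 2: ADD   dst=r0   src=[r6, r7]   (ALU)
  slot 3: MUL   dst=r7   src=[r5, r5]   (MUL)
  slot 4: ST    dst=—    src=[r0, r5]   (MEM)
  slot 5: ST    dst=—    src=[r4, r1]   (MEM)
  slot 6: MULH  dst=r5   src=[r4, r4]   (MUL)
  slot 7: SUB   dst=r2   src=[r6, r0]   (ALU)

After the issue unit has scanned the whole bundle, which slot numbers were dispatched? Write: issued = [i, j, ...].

#0 ALU src=r7,r3 dispatched  <A:0 Mu:2 Ld:1 B:1 rd:4 wr:1>
#1 ALU src=r5,r6 held:FU  <A:0 Mu:2 Ld:1 B:1 rd:4 wr:1>
#2 ALU src=r6,r7 held:FU  <A:0 Mu:2 Ld:1 B:1 rd:4 wr:1>
#3 MUL src=r5,r5 dispatched  <A:0 Mu:1 Ld:1 B:1 rd:3 wr:0>
#4 MEM src=r0,r5 dispatched  <A:0 Mu:1 Ld:0 B:1 rd:1 wr:0>
#5 MEM src=r4,r1 held:FU  <A:0 Mu:1 Ld:0 B:1 rd:1 wr:0>
#6 MUL src=r4,r4 held:WR_PORT  <A:0 Mu:1 Ld:0 B:1 rd:1 wr:0>
#7 ALU src=r6,r0 held:FU  <A:0 Mu:1 Ld:0 B:1 rd:1 wr:0>

issued = [0, 3, 4]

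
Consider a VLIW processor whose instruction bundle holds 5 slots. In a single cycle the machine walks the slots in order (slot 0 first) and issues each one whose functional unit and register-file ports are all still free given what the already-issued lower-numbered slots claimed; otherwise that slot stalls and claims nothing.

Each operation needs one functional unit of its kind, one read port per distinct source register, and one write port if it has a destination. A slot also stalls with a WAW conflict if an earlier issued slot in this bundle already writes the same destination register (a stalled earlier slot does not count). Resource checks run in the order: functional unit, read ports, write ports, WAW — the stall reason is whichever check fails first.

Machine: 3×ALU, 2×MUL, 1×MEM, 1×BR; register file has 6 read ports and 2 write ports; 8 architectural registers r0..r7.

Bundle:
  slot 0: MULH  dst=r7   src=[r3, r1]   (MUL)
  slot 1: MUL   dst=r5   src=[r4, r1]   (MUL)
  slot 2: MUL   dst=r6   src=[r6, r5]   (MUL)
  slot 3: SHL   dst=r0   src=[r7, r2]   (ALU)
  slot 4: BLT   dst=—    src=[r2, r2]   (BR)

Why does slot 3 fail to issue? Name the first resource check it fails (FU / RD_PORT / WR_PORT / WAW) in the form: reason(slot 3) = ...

[0] MUL needs rd=2 wr=1: ok; after: ALU=3 MUL=1 MEM=1 BR=1, R=4, W=1
[1] MUL needs rd=2 wr=1: ok; after: ALU=3 MUL=0 MEM=1 BR=1, R=2, W=0
[2] MUL needs rd=2 wr=1: FU; after: ALU=3 MUL=0 MEM=1 BR=1, R=2, W=0
[3] ALU needs rd=2 wr=1: WR_PORT; after: ALU=3 MUL=0 MEM=1 BR=1, R=2, W=0
[4] BR needs rd=1 wr=0: ok; after: ALU=3 MUL=0 MEM=1 BR=0, R=1, W=0

reason(slot 3) = WR_PORT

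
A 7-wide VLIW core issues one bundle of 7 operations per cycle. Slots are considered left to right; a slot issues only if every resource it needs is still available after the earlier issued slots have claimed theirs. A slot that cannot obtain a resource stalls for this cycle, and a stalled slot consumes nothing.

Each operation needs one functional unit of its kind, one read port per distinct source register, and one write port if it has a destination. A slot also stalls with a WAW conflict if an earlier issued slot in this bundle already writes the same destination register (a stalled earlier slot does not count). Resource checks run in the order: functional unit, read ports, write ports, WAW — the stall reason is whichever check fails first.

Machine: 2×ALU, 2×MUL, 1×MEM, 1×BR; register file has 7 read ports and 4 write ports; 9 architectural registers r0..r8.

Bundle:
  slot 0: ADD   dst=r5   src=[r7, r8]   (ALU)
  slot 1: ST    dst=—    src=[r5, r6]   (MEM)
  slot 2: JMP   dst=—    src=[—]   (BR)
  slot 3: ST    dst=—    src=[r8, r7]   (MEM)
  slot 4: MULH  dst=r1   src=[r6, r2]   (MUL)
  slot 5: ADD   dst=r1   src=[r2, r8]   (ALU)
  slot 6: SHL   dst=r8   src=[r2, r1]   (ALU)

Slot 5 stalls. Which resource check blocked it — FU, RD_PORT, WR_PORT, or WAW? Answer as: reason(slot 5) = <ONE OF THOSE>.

reason(slot 5) = RD_PORT

slot 0 (ALU): ISSUE — free A1,Mu2,Ld1,B1 rp5 wp3
slot 1 (MEM): ISSUE — free A1,Mu2,Ld0,B1 rp3 wp3
slot 2 (BR): ISSUE — free A1,Mu2,Ld0,B0 rp3 wp3
slot 3 (MEM): stall FU — free A1,Mu2,Ld0,B0 rp3 wp3
slot 4 (MUL): ISSUE — free A1,Mu1,Ld0,B0 rp1 wp2
slot 5 (ALU): stall RD_PORT — free A1,Mu1,Ld0,B0 rp1 wp2
slot 6 (ALU): stall RD_PORT — free A1,Mu1,Ld0,B0 rp1 wp2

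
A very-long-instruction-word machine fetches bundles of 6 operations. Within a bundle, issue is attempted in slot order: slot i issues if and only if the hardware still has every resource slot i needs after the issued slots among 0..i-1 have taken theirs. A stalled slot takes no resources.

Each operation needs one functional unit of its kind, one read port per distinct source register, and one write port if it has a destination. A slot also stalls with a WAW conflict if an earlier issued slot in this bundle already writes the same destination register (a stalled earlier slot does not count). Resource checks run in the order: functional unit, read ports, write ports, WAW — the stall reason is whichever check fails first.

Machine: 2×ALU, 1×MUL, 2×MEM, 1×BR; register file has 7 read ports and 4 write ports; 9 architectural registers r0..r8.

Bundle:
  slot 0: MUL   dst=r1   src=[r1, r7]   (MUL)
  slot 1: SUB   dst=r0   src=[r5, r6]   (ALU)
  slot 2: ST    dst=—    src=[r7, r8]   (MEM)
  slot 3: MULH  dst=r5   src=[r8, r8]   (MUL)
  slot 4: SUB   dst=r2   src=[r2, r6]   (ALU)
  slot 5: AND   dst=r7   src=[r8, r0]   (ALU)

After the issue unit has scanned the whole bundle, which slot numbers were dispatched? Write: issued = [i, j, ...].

slot 0 (MUL): ISSUE — free A2,Mu0,Ld2,B1 rp5 wp3
slot 1 (ALU): ISSUE — free A1,Mu0,Ld2,B1 rp3 wp2
slot 2 (MEM): ISSUE — free A1,Mu0,Ld1,B1 rp1 wp2
slot 3 (MUL): stall FU — free A1,Mu0,Ld1,B1 rp1 wp2
slot 4 (ALU): stall RD_PORT — free A1,Mu0,Ld1,B1 rp1 wp2
slot 5 (ALU): stall RD_PORT — free A1,Mu0,Ld1,B1 rp1 wp2

issued = [0, 1, 2]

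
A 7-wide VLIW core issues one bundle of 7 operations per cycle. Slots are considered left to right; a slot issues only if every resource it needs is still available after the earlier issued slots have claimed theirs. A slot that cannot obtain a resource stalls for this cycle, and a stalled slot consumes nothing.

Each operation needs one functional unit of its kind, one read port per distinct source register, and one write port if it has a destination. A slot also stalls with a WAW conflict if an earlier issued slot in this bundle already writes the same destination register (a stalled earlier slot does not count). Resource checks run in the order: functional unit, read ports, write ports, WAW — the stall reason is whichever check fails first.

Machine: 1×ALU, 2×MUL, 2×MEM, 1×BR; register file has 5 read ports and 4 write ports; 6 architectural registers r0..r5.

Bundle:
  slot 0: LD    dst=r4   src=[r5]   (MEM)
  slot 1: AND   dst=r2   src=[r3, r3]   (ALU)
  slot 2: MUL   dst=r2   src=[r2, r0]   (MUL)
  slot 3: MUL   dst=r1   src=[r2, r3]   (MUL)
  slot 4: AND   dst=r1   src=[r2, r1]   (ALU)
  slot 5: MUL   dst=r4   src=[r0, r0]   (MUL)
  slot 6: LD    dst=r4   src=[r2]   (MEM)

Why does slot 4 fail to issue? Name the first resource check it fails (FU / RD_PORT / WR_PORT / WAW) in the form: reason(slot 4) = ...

  0. MEM→r4 ⇒ go  {1A/2Mu/1Ld/1B | 4r 3w}
  1. ALU→r2 ⇒ go  {0A/2Mu/1Ld/1B | 3r 2w}
  2. MUL→r2 ⇒ no(WAW)  {0A/2Mu/1Ld/1B | 3r 2w}
  3. MUL→r1 ⇒ go  {0A/1Mu/1Ld/1B | 1r 1w}
  4. ALU→r1 ⇒ no(FU)  {0A/1Mu/1Ld/1B | 1r 1w}
  5. MUL→r4 ⇒ no(WAW)  {0A/1Mu/1Ld/1B | 1r 1w}
  6. MEM→r4 ⇒ no(WAW)  {0A/1Mu/1Ld/1B | 1r 1w}

reason(slot 4) = FU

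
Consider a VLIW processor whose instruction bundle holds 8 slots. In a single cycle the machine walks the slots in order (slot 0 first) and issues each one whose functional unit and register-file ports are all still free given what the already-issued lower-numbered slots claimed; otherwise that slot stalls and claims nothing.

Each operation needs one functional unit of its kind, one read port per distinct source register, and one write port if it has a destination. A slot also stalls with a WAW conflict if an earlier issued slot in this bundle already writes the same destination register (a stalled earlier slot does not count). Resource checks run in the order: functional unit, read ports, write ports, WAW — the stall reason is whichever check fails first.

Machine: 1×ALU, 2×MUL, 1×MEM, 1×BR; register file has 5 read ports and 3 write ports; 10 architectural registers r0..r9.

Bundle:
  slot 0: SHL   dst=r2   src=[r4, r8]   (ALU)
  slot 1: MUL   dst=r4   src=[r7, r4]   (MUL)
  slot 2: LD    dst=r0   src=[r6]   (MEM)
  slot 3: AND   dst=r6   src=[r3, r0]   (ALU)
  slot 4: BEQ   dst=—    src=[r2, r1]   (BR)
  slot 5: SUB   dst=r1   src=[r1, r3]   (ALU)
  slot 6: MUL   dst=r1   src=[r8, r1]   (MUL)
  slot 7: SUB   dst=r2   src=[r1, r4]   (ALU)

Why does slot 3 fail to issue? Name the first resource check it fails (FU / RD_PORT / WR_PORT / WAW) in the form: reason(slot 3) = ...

  0. ALU→r2 ⇒ go  {0A/2Mu/1Ld/1B | 3r 2w}
  1. MUL→r4 ⇒ go  {0A/1Mu/1Ld/1B | 1r 1w}
  2. MEM→r0 ⇒ go  {0A/1Mu/0Ld/1B | 0r 0w}
  3. ALU→r6 ⇒ no(FU)  {0A/1Mu/0Ld/1B | 0r 0w}
  4. BR ⇒ no(RD_PORT)  {0A/1Mu/0Ld/1B | 0r 0w}
  5. ALU→r1 ⇒ no(FU)  {0A/1Mu/0Ld/1B | 0r 0w}
  6. MUL→r1 ⇒ no(RD_PORT)  {0A/1Mu/0Ld/1B | 0r 0w}
  7. ALU→r2 ⇒ no(FU)  {0A/1Mu/0Ld/1B | 0r 0w}

reason(slot 3) = FU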